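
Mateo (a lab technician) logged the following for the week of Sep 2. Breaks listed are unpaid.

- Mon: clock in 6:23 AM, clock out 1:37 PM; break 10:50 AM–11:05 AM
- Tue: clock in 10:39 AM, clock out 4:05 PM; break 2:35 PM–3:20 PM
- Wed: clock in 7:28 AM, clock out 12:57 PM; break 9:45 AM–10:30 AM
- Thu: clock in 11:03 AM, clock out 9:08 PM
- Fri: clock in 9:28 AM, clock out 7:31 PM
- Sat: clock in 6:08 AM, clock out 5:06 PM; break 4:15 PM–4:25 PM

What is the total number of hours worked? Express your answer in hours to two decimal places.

47.33 hours

Mon: 6:23 AM–1:37 PM = 7 h 14 min; less 15 min break → 6 h 59 min
Tue: 10:39 AM–4:05 PM = 5 h 26 min; less 45 min break → 4 h 41 min
Wed: 7:28 AM–12:57 PM = 5 h 29 min; less 45 min break → 4 h 44 min
Thu: 11:03 AM–9:08 PM = 10 h 5 min
Fri: 9:28 AM–7:31 PM = 10 h 3 min
Sat: 6:08 AM–5:06 PM = 10 h 58 min; less 10 min break → 10 h 48 min
Total: 6 h 59 min + 4 h 41 min + 4 h 44 min + 10 h 5 min + 10 h 3 min + 10 h 48 min = 47 h 20 min.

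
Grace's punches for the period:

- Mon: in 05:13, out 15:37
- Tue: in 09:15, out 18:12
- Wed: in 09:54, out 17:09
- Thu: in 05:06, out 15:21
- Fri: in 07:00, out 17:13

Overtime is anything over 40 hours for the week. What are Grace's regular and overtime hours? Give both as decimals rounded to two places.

Mon: 05:13–15:37 = 10 h 24 min
Tue: 09:15–18:12 = 8 h 57 min
Wed: 09:54–17:09 = 7 h 15 min
Thu: 05:06–15:21 = 10 h 15 min
Fri: 07:00–17:13 = 10 h 13 min
Total worked: 47 h 4 min = 47.07 h.
Threshold 40 h → overtime 7 h 4 min, regular 40 h 0 min.

Regular 40.00 hours, overtime 7.07 hours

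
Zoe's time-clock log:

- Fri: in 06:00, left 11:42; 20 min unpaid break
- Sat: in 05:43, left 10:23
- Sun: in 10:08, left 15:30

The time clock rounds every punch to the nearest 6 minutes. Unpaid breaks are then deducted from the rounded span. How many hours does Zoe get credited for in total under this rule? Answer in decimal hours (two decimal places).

Fri: in 06:00→06:00, out 11:42→11:42; 5 h 42 min − 20 min = 5 h 22 min
Sat: in 05:43→05:42, out 10:23→10:24; 4 h 42 min
Sun: in 10:08→10:06, out 15:30→15:30; 5 h 24 min
Total credited: 15 h 28 min.

15.47 hours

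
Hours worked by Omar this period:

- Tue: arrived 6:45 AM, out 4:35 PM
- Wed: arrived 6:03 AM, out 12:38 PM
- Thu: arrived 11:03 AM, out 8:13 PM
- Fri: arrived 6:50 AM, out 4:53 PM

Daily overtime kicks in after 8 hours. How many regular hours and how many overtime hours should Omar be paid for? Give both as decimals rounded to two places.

Regular 30.58 hours, overtime 5.05 hours

Tue: 6:45 AM–4:35 PM = 9 h 50 min
Wed: 6:03 AM–12:38 PM = 6 h 35 min
Thu: 11:03 AM–8:13 PM = 9 h 10 min
Fri: 6:50 AM–4:53 PM = 10 h 3 min
Tue reg 8 h 0 min / OT 1 h 50 min; Wed reg 6 h 35 min / OT 0 h 0 min; Thu reg 8 h 0 min / OT 1 h 10 min; Fri reg 8 h 0 min / OT 2 h 3 min.
Totals: regular 30 h 35 min, overtime 5 h 3 min.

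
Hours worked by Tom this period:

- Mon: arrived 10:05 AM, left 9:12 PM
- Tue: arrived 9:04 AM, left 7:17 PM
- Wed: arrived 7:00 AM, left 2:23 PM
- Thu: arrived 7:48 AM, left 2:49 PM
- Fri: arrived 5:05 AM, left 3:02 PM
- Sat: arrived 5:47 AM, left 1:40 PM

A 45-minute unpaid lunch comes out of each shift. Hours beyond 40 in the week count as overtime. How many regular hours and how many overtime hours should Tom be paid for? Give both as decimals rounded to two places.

Regular 40.00 hours, overtime 9.07 hours

Mon: 10:05 AM–9:12 PM = 11 h 7 min; less 45 min break → 10 h 22 min
Tue: 9:04 AM–7:17 PM = 10 h 13 min; less 45 min break → 9 h 28 min
Wed: 7:00 AM–2:23 PM = 7 h 23 min; less 45 min break → 6 h 38 min
Thu: 7:48 AM–2:49 PM = 7 h 1 min; less 45 min break → 6 h 16 min
Fri: 5:05 AM–3:02 PM = 9 h 57 min; less 45 min break → 9 h 12 min
Sat: 5:47 AM–1:40 PM = 7 h 53 min; less 45 min break → 7 h 8 min
Total worked: 49 h 4 min = 49.07 h.
Threshold 40 h → overtime 9 h 4 min, regular 40 h 0 min.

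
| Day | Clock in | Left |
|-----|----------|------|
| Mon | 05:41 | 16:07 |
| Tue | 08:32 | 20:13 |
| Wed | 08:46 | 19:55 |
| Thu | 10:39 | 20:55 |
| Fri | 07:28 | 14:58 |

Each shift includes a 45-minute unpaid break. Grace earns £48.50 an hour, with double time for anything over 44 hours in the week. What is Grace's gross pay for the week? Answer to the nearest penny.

£2452.48

Mon: 05:41–16:07 = 10 h 26 min; less 45 min break → 9 h 41 min
Tue: 08:32–20:13 = 11 h 41 min; less 45 min break → 10 h 56 min
Wed: 08:46–19:55 = 11 h 9 min; less 45 min break → 10 h 24 min
Thu: 10:39–20:55 = 10 h 16 min; less 45 min break → 9 h 31 min
Fri: 07:28–14:58 = 7 h 30 min; less 45 min break → 6 h 45 min
Total worked: 47 h 17 min = 2837 min.
Regular 44 h 0 min = 2640 min at £48.50/h; overtime 3 h 17 min = 197 min at £97.00/h.
Pay = (2640 × £48.50 + 197 × £97.00) ÷ 60 = £2452.48.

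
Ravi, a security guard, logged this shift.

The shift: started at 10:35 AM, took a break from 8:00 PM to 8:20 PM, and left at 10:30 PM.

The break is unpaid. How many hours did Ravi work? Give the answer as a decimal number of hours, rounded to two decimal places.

11.58 hours

The shift: 10:35 AM–10:30 PM = 11 h 55 min; less 20 min break → 11 h 35 min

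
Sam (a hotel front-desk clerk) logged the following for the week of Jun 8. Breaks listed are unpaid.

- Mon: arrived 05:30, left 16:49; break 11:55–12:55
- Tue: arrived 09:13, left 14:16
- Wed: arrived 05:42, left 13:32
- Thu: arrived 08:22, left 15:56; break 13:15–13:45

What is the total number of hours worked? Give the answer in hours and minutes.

30 h 16 min

Mon: 05:30–16:49 = 11 h 19 min; less 60 min break → 10 h 19 min
Tue: 09:13–14:16 = 5 h 3 min
Wed: 05:42–13:32 = 7 h 50 min
Thu: 08:22–15:56 = 7 h 34 min; less 30 min break → 7 h 4 min
Total: 10 h 19 min + 5 h 3 min + 7 h 50 min + 7 h 4 min = 30 h 16 min.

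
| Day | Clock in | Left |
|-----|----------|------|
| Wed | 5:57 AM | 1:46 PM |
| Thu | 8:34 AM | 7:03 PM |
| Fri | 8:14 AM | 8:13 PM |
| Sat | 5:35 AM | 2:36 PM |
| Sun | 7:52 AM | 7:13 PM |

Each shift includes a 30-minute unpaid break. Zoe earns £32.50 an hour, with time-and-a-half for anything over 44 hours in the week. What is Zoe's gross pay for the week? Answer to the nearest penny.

Wed: 5:57 AM–1:46 PM = 7 h 49 min; less 30 min break → 7 h 19 min
Thu: 8:34 AM–7:03 PM = 10 h 29 min; less 30 min break → 9 h 59 min
Fri: 8:14 AM–8:13 PM = 11 h 59 min; less 30 min break → 11 h 29 min
Sat: 5:35 AM–2:36 PM = 9 h 1 min; less 30 min break → 8 h 31 min
Sun: 7:52 AM–7:13 PM = 11 h 21 min; less 30 min break → 10 h 51 min
Total worked: 48 h 9 min = 2889 min.
Regular 44 h 0 min = 2640 min at £32.50/h; overtime 4 h 9 min = 249 min at £48.75/h.
Pay = (2640 × £32.50 + 249 × £48.75) ÷ 60 = £1632.31.

£1632.31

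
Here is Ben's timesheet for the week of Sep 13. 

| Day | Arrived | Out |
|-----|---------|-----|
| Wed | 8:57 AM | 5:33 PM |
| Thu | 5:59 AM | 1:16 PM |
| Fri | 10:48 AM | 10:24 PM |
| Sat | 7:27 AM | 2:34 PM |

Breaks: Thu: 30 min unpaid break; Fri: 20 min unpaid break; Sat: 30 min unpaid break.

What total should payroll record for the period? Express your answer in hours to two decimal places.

Wed: 8:57 AM–5:33 PM = 8 h 36 min
Thu: 5:59 AM–1:16 PM = 7 h 17 min; less 30 min break → 6 h 47 min
Fri: 10:48 AM–10:24 PM = 11 h 36 min; less 20 min break → 11 h 16 min
Sat: 7:27 AM–2:34 PM = 7 h 7 min; less 30 min break → 6 h 37 min
Total: 8 h 36 min + 6 h 47 min + 11 h 16 min + 6 h 37 min = 33 h 16 min.

33.27 hours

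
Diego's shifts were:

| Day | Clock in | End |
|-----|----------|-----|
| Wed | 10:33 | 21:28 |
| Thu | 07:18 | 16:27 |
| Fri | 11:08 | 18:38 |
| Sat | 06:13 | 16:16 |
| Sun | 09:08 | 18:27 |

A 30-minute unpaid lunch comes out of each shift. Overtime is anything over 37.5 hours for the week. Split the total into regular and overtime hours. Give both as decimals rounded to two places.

Regular 37.50 hours, overtime 6.93 hours

Wed: 10:33–21:28 = 10 h 55 min; less 30 min break → 10 h 25 min
Thu: 07:18–16:27 = 9 h 9 min; less 30 min break → 8 h 39 min
Fri: 11:08–18:38 = 7 h 30 min; less 30 min break → 7 h 0 min
Sat: 06:13–16:16 = 10 h 3 min; less 30 min break → 9 h 33 min
Sun: 09:08–18:27 = 9 h 19 min; less 30 min break → 8 h 49 min
Total worked: 44 h 26 min = 44.43 h.
Threshold 37.5 h → overtime 6 h 56 min, regular 37 h 30 min.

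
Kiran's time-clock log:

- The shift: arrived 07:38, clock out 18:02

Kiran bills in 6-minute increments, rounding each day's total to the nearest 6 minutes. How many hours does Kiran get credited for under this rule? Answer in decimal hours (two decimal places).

10.40 hours

The shift: 07:38–18:02 = 10 h 24 min → rounds to 10 h 24 min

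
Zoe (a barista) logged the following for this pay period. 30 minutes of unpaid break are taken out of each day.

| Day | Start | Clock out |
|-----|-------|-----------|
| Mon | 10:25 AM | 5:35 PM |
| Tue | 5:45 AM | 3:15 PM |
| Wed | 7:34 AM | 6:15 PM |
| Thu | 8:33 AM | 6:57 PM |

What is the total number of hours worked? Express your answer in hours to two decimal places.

Mon: 10:25 AM–5:35 PM = 7 h 10 min; less 30 min break → 6 h 40 min
Tue: 5:45 AM–3:15 PM = 9 h 30 min; less 30 min break → 9 h 0 min
Wed: 7:34 AM–6:15 PM = 10 h 41 min; less 30 min break → 10 h 11 min
Thu: 8:33 AM–6:57 PM = 10 h 24 min; less 30 min break → 9 h 54 min
Total: 6 h 40 min + 9 h 0 min + 10 h 11 min + 9 h 54 min = 35 h 45 min.

35.75 hours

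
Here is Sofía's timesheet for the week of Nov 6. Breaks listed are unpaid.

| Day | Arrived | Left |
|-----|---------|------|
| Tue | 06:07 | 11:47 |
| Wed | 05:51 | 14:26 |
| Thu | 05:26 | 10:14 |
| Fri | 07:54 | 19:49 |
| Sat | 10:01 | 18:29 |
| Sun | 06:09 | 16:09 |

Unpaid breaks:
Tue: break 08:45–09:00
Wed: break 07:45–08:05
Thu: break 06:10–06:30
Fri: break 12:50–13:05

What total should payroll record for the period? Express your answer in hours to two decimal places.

48.27 hours

Tue: 06:07–11:47 = 5 h 40 min; less 15 min break → 5 h 25 min
Wed: 05:51–14:26 = 8 h 35 min; less 20 min break → 8 h 15 min
Thu: 05:26–10:14 = 4 h 48 min; less 20 min break → 4 h 28 min
Fri: 07:54–19:49 = 11 h 55 min; less 15 min break → 11 h 40 min
Sat: 10:01–18:29 = 8 h 28 min
Sun: 06:09–16:09 = 10 h 0 min
Total: 5 h 25 min + 8 h 15 min + 4 h 28 min + 11 h 40 min + 8 h 28 min + 10 h 0 min = 48 h 16 min.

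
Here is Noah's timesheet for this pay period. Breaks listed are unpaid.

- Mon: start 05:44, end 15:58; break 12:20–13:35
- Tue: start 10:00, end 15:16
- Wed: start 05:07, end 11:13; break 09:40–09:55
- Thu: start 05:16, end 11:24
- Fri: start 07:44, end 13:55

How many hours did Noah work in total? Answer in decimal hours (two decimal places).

Mon: 05:44–15:58 = 10 h 14 min; less 75 min break → 8 h 59 min
Tue: 10:00–15:16 = 5 h 16 min
Wed: 05:07–11:13 = 6 h 6 min; less 15 min break → 5 h 51 min
Thu: 05:16–11:24 = 6 h 8 min
Fri: 07:44–13:55 = 6 h 11 min
Total: 8 h 59 min + 5 h 16 min + 5 h 51 min + 6 h 8 min + 6 h 11 min = 32 h 25 min.

32.42 hours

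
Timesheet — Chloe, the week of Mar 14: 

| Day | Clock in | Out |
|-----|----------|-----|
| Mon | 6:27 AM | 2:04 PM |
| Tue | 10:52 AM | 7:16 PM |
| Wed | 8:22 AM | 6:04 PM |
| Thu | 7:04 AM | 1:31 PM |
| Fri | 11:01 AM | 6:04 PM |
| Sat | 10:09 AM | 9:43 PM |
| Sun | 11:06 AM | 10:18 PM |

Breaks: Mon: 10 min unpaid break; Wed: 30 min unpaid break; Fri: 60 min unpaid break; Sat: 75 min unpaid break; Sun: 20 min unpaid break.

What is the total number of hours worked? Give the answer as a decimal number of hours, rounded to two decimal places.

58.73 hours

Mon: 6:27 AM–2:04 PM = 7 h 37 min; less 10 min break → 7 h 27 min
Tue: 10:52 AM–7:16 PM = 8 h 24 min
Wed: 8:22 AM–6:04 PM = 9 h 42 min; less 30 min break → 9 h 12 min
Thu: 7:04 AM–1:31 PM = 6 h 27 min
Fri: 11:01 AM–6:04 PM = 7 h 3 min; less 60 min break → 6 h 3 min
Sat: 10:09 AM–9:43 PM = 11 h 34 min; less 75 min break → 10 h 19 min
Sun: 11:06 AM–10:18 PM = 11 h 12 min; less 20 min break → 10 h 52 min
Total: 7 h 27 min + 8 h 24 min + 9 h 12 min + 6 h 27 min + 6 h 3 min + 10 h 19 min + 10 h 52 min = 58 h 44 min.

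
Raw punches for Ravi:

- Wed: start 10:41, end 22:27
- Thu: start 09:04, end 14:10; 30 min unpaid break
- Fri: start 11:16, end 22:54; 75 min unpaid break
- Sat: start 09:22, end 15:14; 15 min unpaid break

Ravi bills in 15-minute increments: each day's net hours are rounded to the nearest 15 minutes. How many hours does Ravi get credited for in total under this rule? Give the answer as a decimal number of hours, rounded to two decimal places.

32.25 hours

Wed: 10:41–22:27 = 11 h 46 min → rounds to 11 h 45 min
Thu: 09:04–14:10 = 5 h 6 min − 30 min = 4 h 36 min → rounds to 4 h 30 min
Fri: 11:16–22:54 = 11 h 38 min − 75 min = 10 h 23 min → rounds to 10 h 30 min
Sat: 09:22–15:14 = 5 h 52 min − 15 min = 5 h 37 min → rounds to 5 h 30 min
Total credited: 32 h 15 min.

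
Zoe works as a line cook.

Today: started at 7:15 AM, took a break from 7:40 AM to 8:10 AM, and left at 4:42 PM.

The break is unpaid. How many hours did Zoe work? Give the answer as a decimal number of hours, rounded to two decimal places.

Today: 7:15 AM–4:42 PM = 9 h 27 min; less 30 min break → 8 h 57 min

8.95 hours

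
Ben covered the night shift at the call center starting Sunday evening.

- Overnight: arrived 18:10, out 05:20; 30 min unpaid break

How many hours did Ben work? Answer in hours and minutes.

Overnight: 18:10 → midnight = 5 h 50 min; midnight → 05:20 = 5 h 20 min; span 11 h 10 min; less 30 min break → 10 h 40 min

10 h 40 min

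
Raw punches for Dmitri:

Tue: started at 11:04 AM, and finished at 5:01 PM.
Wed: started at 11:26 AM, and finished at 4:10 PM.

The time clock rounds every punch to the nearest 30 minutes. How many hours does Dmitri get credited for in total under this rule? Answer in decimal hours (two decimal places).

10.50 hours

Tue: in 11:04 AM→11:00 AM, out 5:01 PM→5:00 PM; 6 h 0 min
Wed: in 11:26 AM→11:30 AM, out 4:10 PM→4:00 PM; 4 h 30 min
Total credited: 10 h 30 min.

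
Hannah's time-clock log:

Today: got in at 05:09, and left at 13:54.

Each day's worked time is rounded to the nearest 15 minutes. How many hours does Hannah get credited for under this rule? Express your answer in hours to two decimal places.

Today: 05:09–13:54 = 8 h 45 min → rounds to 8 h 45 min

8.75 hours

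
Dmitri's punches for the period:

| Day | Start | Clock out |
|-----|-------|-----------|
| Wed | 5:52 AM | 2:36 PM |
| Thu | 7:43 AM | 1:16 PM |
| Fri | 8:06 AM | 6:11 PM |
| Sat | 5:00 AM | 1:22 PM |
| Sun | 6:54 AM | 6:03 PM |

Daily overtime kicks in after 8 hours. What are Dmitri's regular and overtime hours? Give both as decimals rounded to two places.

Wed: 5:52 AM–2:36 PM = 8 h 44 min
Thu: 7:43 AM–1:16 PM = 5 h 33 min
Fri: 8:06 AM–6:11 PM = 10 h 5 min
Sat: 5:00 AM–1:22 PM = 8 h 22 min
Sun: 6:54 AM–6:03 PM = 11 h 9 min
Wed reg 8 h 0 min / OT 0 h 44 min; Thu reg 5 h 33 min / OT 0 h 0 min; Fri reg 8 h 0 min / OT 2 h 5 min; Sat reg 8 h 0 min / OT 0 h 22 min; Sun reg 8 h 0 min / OT 3 h 9 min.
Totals: regular 37 h 33 min, overtime 6 h 20 min.

Regular 37.55 hours, overtime 6.33 hours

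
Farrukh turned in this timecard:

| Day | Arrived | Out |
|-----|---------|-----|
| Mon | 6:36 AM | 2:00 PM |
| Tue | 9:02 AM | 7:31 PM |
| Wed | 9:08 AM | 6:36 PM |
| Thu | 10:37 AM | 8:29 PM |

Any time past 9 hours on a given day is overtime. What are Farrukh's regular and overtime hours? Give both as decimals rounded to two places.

Mon: 6:36 AM–2:00 PM = 7 h 24 min
Tue: 9:02 AM–7:31 PM = 10 h 29 min
Wed: 9:08 AM–6:36 PM = 9 h 28 min
Thu: 10:37 AM–8:29 PM = 9 h 52 min
Mon reg 7 h 24 min / OT 0 h 0 min; Tue reg 9 h 0 min / OT 1 h 29 min; Wed reg 9 h 0 min / OT 0 h 28 min; Thu reg 9 h 0 min / OT 0 h 52 min.
Totals: regular 34 h 24 min, overtime 2 h 49 min.

Regular 34.40 hours, overtime 2.82 hours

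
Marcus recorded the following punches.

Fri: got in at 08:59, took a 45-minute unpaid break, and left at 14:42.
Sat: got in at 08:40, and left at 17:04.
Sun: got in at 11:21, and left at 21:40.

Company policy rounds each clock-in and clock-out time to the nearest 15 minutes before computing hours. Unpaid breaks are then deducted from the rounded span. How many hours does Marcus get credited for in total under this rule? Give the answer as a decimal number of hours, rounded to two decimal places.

23.75 hours

Fri: in 08:59→09:00, out 14:42→14:45; 5 h 45 min − 45 min = 5 h 0 min
Sat: in 08:40→08:45, out 17:04→17:00; 8 h 15 min
Sun: in 11:21→11:15, out 21:40→21:45; 10 h 30 min
Total credited: 23 h 45 min.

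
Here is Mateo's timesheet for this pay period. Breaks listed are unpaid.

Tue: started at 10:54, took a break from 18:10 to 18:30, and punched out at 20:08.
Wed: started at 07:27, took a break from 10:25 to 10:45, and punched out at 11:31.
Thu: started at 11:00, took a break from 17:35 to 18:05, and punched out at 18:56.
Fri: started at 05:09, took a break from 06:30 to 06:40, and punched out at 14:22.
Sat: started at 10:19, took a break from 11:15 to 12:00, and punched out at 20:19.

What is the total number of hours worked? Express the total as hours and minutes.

38 h 22 min

Tue: 10:54–20:08 = 9 h 14 min; less 20 min break → 8 h 54 min
Wed: 07:27–11:31 = 4 h 4 min; less 20 min break → 3 h 44 min
Thu: 11:00–18:56 = 7 h 56 min; less 30 min break → 7 h 26 min
Fri: 05:09–14:22 = 9 h 13 min; less 10 min break → 9 h 3 min
Sat: 10:19–20:19 = 10 h 0 min; less 45 min break → 9 h 15 min
Total: 8 h 54 min + 3 h 44 min + 7 h 26 min + 9 h 3 min + 9 h 15 min = 38 h 22 min.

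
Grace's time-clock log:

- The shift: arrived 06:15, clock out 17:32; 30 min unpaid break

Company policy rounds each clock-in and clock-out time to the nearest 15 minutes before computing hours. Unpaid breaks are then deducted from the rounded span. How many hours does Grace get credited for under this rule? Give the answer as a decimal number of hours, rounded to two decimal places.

The shift: in 06:15→06:15, out 17:32→17:30; 11 h 15 min − 30 min = 10 h 45 min

10.75 hours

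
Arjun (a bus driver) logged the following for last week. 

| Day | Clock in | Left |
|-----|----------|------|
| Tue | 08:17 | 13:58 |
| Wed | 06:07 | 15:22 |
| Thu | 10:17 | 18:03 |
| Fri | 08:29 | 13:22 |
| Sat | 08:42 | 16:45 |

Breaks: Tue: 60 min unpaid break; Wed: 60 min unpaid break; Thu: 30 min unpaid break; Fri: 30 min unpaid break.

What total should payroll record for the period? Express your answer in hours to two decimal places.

Tue: 08:17–13:58 = 5 h 41 min; less 60 min break → 4 h 41 min
Wed: 06:07–15:22 = 9 h 15 min; less 60 min break → 8 h 15 min
Thu: 10:17–18:03 = 7 h 46 min; less 30 min break → 7 h 16 min
Fri: 08:29–13:22 = 4 h 53 min; less 30 min break → 4 h 23 min
Sat: 08:42–16:45 = 8 h 3 min
Total: 4 h 41 min + 8 h 15 min + 7 h 16 min + 4 h 23 min + 8 h 3 min = 32 h 38 min.

32.63 hours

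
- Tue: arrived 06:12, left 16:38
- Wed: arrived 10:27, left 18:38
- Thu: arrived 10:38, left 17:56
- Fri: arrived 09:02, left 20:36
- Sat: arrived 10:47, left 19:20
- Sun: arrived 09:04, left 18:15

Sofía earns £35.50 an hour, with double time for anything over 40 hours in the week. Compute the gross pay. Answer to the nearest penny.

Tue: 06:12–16:38 = 10 h 26 min
Wed: 10:27–18:38 = 8 h 11 min
Thu: 10:38–17:56 = 7 h 18 min
Fri: 09:02–20:36 = 11 h 34 min
Sat: 10:47–19:20 = 8 h 33 min
Sun: 09:04–18:15 = 9 h 11 min
Total worked: 55 h 13 min = 3313 min.
Regular 40 h 0 min = 2400 min at £35.50/h; overtime 15 h 13 min = 913 min at £71.00/h.
Pay = (2400 × £35.50 + 913 × £71.00) ÷ 60 = £2500.38.

£2500.38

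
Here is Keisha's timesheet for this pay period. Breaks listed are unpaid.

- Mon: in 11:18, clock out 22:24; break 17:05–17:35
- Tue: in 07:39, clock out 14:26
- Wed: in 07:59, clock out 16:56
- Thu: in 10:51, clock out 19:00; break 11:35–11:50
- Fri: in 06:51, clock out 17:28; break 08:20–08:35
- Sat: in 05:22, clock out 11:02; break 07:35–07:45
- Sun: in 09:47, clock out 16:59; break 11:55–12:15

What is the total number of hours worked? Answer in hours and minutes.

Mon: 11:18–22:24 = 11 h 6 min; less 30 min break → 10 h 36 min
Tue: 07:39–14:26 = 6 h 47 min
Wed: 07:59–16:56 = 8 h 57 min
Thu: 10:51–19:00 = 8 h 9 min; less 15 min break → 7 h 54 min
Fri: 06:51–17:28 = 10 h 37 min; less 15 min break → 10 h 22 min
Sat: 05:22–11:02 = 5 h 40 min; less 10 min break → 5 h 30 min
Sun: 09:47–16:59 = 7 h 12 min; less 20 min break → 6 h 52 min
Total: 10 h 36 min + 6 h 47 min + 8 h 57 min + 7 h 54 min + 10 h 22 min + 5 h 30 min + 6 h 52 min = 56 h 58 min.

56 h 58 min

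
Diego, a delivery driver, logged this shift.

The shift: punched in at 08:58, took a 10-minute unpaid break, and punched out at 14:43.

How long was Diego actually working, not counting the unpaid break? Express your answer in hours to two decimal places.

5.58 hours

The shift: 08:58–14:43 = 5 h 45 min; less 10 min break → 5 h 35 min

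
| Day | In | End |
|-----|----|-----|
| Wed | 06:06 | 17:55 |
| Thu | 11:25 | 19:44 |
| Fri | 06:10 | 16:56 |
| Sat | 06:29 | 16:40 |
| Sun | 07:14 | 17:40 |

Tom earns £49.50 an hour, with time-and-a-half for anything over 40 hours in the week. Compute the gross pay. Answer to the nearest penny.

£2835.11

Wed: 06:06–17:55 = 11 h 49 min
Thu: 11:25–19:44 = 8 h 19 min
Fri: 06:10–16:56 = 10 h 46 min
Sat: 06:29–16:40 = 10 h 11 min
Sun: 07:14–17:40 = 10 h 26 min
Total worked: 51 h 31 min = 3091 min.
Regular 40 h 0 min = 2400 min at £49.50/h; overtime 11 h 31 min = 691 min at £74.25/h.
Pay = (2400 × £49.50 + 691 × £74.25) ÷ 60 = £2835.11.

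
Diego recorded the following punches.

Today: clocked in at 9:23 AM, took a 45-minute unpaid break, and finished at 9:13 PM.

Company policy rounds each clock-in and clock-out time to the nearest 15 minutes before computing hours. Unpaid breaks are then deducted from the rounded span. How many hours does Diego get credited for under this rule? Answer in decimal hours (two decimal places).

11.00 hours

Today: in 9:23 AM→9:30 AM, out 9:13 PM→9:15 PM; 11 h 45 min − 45 min = 11 h 0 min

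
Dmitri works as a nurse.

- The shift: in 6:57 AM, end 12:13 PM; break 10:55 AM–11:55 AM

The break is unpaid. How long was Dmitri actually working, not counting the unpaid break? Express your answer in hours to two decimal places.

The shift: 6:57 AM–12:13 PM = 5 h 16 min; less 60 min break → 4 h 16 min

4.27 hours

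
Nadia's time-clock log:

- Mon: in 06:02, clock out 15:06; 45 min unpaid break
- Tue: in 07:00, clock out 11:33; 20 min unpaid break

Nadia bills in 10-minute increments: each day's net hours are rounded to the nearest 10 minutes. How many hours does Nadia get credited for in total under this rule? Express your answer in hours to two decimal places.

12.50 hours

Mon: 06:02–15:06 = 9 h 4 min − 45 min = 8 h 19 min → rounds to 8 h 20 min
Tue: 07:00–11:33 = 4 h 33 min − 20 min = 4 h 13 min → rounds to 4 h 10 min
Total credited: 12 h 30 min.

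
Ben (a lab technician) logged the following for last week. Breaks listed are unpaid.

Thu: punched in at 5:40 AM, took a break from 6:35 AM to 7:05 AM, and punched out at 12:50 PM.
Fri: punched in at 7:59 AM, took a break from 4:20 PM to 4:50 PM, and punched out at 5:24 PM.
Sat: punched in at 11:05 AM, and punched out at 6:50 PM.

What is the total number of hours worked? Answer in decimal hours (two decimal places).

23.33 hours

Thu: 5:40 AM–12:50 PM = 7 h 10 min; less 30 min break → 6 h 40 min
Fri: 7:59 AM–5:24 PM = 9 h 25 min; less 30 min break → 8 h 55 min
Sat: 11:05 AM–6:50 PM = 7 h 45 min
Total: 6 h 40 min + 8 h 55 min + 7 h 45 min = 23 h 20 min.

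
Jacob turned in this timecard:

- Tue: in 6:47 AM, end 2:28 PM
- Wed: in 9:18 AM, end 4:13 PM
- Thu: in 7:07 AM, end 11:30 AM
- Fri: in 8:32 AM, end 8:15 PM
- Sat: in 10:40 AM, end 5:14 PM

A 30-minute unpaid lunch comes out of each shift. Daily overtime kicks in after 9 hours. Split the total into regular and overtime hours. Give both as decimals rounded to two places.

Tue: 6:47 AM–2:28 PM = 7 h 41 min; less 30 min break → 7 h 11 min
Wed: 9:18 AM–4:13 PM = 6 h 55 min; less 30 min break → 6 h 25 min
Thu: 7:07 AM–11:30 AM = 4 h 23 min; less 30 min break → 3 h 53 min
Fri: 8:32 AM–8:15 PM = 11 h 43 min; less 30 min break → 11 h 13 min
Sat: 10:40 AM–5:14 PM = 6 h 34 min; less 30 min break → 6 h 4 min
Tue reg 7 h 11 min / OT 0 h 0 min; Wed reg 6 h 25 min / OT 0 h 0 min; Thu reg 3 h 53 min / OT 0 h 0 min; Fri reg 9 h 0 min / OT 2 h 13 min; Sat reg 6 h 4 min / OT 0 h 0 min.
Totals: regular 32 h 33 min, overtime 2 h 13 min.

Regular 32.55 hours, overtime 2.22 hours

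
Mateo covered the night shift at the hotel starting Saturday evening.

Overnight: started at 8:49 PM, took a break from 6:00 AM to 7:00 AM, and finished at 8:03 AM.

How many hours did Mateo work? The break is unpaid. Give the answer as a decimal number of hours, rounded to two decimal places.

10.23 hours

Overnight: 8:49 PM → midnight = 3 h 11 min; midnight → 8:03 AM = 8 h 3 min; span 11 h 14 min; less 60 min break → 10 h 14 min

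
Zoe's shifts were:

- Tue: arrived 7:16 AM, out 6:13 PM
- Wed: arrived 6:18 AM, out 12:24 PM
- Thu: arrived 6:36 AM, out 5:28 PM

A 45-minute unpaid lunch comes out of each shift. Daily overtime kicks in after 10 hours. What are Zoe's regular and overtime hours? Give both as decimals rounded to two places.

Tue: 7:16 AM–6:13 PM = 10 h 57 min; less 45 min break → 10 h 12 min
Wed: 6:18 AM–12:24 PM = 6 h 6 min; less 45 min break → 5 h 21 min
Thu: 6:36 AM–5:28 PM = 10 h 52 min; less 45 min break → 10 h 7 min
Tue reg 10 h 0 min / OT 0 h 12 min; Wed reg 5 h 21 min / OT 0 h 0 min; Thu reg 10 h 0 min / OT 0 h 7 min.
Totals: regular 25 h 21 min, overtime 0 h 19 min.

Regular 25.35 hours, overtime 0.32 hours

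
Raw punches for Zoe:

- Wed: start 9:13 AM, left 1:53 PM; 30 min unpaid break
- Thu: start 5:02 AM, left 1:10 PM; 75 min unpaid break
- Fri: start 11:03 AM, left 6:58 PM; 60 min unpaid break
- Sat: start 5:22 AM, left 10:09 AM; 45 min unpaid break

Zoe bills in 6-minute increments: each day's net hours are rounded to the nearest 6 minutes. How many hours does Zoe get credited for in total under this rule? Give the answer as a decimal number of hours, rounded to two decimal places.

Wed: 9:13 AM–1:53 PM = 4 h 40 min − 30 min = 4 h 10 min → rounds to 4 h 12 min
Thu: 5:02 AM–1:10 PM = 8 h 8 min − 75 min = 6 h 53 min → rounds to 6 h 54 min
Fri: 11:03 AM–6:58 PM = 7 h 55 min − 60 min = 6 h 55 min → rounds to 6 h 54 min
Sat: 5:22 AM–10:09 AM = 4 h 47 min − 45 min = 4 h 2 min → rounds to 4 h 0 min
Total credited: 22 h 0 min.

22.00 hours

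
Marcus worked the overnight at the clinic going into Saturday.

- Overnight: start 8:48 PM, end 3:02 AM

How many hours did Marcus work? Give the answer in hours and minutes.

Overnight: 8:48 PM → midnight = 3 h 12 min; midnight → 3:02 AM = 3 h 2 min; span 6 h 14 min

6 h 14 min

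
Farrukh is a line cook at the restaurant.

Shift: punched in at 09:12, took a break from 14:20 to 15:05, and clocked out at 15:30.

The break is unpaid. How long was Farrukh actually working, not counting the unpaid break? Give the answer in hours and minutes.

Shift: 09:12–15:30 = 6 h 18 min; less 45 min break → 5 h 33 min

5 h 33 min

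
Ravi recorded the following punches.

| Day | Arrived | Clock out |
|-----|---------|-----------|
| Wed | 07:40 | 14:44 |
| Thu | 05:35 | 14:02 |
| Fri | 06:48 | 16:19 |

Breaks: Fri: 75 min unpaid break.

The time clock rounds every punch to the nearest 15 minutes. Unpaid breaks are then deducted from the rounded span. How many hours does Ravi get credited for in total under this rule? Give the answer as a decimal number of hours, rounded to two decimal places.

Wed: in 07:40→07:45, out 14:44→14:45; 7 h 0 min
Thu: in 05:35→05:30, out 14:02→14:00; 8 h 30 min
Fri: in 06:48→06:45, out 16:19→16:15; 9 h 30 min − 75 min = 8 h 15 min
Total credited: 23 h 45 min.

23.75 hours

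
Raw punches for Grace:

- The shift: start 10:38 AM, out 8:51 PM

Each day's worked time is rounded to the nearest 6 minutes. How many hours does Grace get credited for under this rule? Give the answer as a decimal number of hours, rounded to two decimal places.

The shift: 10:38 AM–8:51 PM = 10 h 13 min → rounds to 10 h 12 min

10.20 hours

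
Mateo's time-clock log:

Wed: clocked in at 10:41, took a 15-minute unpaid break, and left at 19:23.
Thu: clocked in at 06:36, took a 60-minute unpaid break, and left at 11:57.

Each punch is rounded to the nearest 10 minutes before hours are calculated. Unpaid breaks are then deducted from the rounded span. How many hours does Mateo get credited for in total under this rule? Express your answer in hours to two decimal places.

Wed: in 10:41→10:40, out 19:23→19:20; 8 h 40 min − 15 min = 8 h 25 min
Thu: in 06:36→06:40, out 11:57→12:00; 5 h 20 min − 60 min = 4 h 20 min
Total credited: 12 h 45 min.

12.75 hours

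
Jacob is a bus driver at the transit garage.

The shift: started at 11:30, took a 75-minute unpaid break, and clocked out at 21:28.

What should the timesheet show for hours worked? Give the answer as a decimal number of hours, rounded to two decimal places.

8.72 hours

The shift: 11:30–21:28 = 9 h 58 min; less 75 min break → 8 h 43 min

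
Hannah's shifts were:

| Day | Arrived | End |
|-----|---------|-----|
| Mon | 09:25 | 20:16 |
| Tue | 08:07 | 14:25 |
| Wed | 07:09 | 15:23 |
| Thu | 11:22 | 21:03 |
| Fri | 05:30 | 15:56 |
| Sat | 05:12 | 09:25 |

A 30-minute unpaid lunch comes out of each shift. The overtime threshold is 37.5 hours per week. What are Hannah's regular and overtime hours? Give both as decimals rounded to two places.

Mon: 09:25–20:16 = 10 h 51 min; less 30 min break → 10 h 21 min
Tue: 08:07–14:25 = 6 h 18 min; less 30 min break → 5 h 48 min
Wed: 07:09–15:23 = 8 h 14 min; less 30 min break → 7 h 44 min
Thu: 11:22–21:03 = 9 h 41 min; less 30 min break → 9 h 11 min
Fri: 05:30–15:56 = 10 h 26 min; less 30 min break → 9 h 56 min
Sat: 05:12–09:25 = 4 h 13 min; less 30 min break → 3 h 43 min
Total worked: 46 h 43 min = 46.72 h.
Threshold 37.5 h → overtime 9 h 13 min, regular 37 h 30 min.

Regular 37.50 hours, overtime 9.22 hours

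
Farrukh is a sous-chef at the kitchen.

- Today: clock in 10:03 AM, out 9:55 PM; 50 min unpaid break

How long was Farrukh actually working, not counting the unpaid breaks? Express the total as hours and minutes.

Today: 10:03 AM–9:55 PM = 11 h 52 min; less 50 min break → 11 h 2 min

11 h 2 min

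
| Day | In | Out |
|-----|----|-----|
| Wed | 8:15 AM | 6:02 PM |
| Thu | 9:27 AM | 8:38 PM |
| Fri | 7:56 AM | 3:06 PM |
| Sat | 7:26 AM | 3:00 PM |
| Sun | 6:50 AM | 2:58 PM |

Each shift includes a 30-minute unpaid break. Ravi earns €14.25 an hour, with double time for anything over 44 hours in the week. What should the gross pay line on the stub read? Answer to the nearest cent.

Wed: 8:15 AM–6:02 PM = 9 h 47 min; less 30 min break → 9 h 17 min
Thu: 9:27 AM–8:38 PM = 11 h 11 min; less 30 min break → 10 h 41 min
Fri: 7:56 AM–3:06 PM = 7 h 10 min; less 30 min break → 6 h 40 min
Sat: 7:26 AM–3:00 PM = 7 h 34 min; less 30 min break → 7 h 4 min
Sun: 6:50 AM–2:58 PM = 8 h 8 min; less 30 min break → 7 h 38 min
Total worked: 41 h 20 min = 2480 min.
Regular 41 h 20 min = 2480 min at €14.25/h; overtime 0 h 0 min = 0 min at €28.50/h.
Pay = (2480 × €14.25 + 0 × €28.50) ÷ 60 = €589.00.

€589.00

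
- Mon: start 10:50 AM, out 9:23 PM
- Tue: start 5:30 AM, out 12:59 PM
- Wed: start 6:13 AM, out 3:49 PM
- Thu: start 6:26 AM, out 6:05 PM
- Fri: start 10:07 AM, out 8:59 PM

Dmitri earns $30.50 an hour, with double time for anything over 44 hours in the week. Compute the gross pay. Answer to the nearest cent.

$1717.15

Mon: 10:50 AM–9:23 PM = 10 h 33 min
Tue: 5:30 AM–12:59 PM = 7 h 29 min
Wed: 6:13 AM–3:49 PM = 9 h 36 min
Thu: 6:26 AM–6:05 PM = 11 h 39 min
Fri: 10:07 AM–8:59 PM = 10 h 52 min
Total worked: 50 h 9 min = 3009 min.
Regular 44 h 0 min = 2640 min at $30.50/h; overtime 6 h 9 min = 369 min at $61.00/h.
Pay = (2640 × $30.50 + 369 × $61.00) ÷ 60 = $1717.15.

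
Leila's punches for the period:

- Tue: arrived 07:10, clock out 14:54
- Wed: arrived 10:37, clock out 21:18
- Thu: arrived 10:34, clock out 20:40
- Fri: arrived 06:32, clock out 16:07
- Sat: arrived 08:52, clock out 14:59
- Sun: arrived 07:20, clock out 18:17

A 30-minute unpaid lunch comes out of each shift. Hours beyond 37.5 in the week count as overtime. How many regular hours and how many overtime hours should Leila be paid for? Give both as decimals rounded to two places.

Tue: 07:10–14:54 = 7 h 44 min; less 30 min break → 7 h 14 min
Wed: 10:37–21:18 = 10 h 41 min; less 30 min break → 10 h 11 min
Thu: 10:34–20:40 = 10 h 6 min; less 30 min break → 9 h 36 min
Fri: 06:32–16:07 = 9 h 35 min; less 30 min break → 9 h 5 min
Sat: 08:52–14:59 = 6 h 7 min; less 30 min break → 5 h 37 min
Sun: 07:20–18:17 = 10 h 57 min; less 30 min break → 10 h 27 min
Total worked: 52 h 10 min = 52.17 h.
Threshold 37.5 h → overtime 14 h 40 min, regular 37 h 30 min.

Regular 37.50 hours, overtime 14.67 hours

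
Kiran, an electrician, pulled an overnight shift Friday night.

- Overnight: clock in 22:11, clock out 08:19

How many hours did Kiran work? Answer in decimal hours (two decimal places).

10.13 hours

Overnight: 22:11 → midnight = 1 h 49 min; midnight → 08:19 = 8 h 19 min; span 10 h 8 min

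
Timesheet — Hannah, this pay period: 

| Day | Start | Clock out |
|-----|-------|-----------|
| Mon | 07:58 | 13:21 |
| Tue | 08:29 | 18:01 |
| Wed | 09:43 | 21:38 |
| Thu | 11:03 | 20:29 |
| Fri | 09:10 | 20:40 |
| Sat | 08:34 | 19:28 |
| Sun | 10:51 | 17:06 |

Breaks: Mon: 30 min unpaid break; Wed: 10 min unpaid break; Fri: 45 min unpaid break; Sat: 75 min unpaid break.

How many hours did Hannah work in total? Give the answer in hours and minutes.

62 h 15 min

Mon: 07:58–13:21 = 5 h 23 min; less 30 min break → 4 h 53 min
Tue: 08:29–18:01 = 9 h 32 min
Wed: 09:43–21:38 = 11 h 55 min; less 10 min break → 11 h 45 min
Thu: 11:03–20:29 = 9 h 26 min
Fri: 09:10–20:40 = 11 h 30 min; less 45 min break → 10 h 45 min
Sat: 08:34–19:28 = 10 h 54 min; less 75 min break → 9 h 39 min
Sun: 10:51–17:06 = 6 h 15 min
Total: 4 h 53 min + 9 h 32 min + 11 h 45 min + 9 h 26 min + 10 h 45 min + 9 h 39 min + 6 h 15 min = 62 h 15 min.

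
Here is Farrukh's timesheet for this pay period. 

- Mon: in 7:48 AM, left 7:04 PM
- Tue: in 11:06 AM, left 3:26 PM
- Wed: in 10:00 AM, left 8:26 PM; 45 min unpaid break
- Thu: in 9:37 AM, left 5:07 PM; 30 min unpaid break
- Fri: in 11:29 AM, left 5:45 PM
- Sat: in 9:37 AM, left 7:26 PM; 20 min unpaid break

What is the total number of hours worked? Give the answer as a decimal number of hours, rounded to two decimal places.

48.03 hours

Mon: 7:48 AM–7:04 PM = 11 h 16 min
Tue: 11:06 AM–3:26 PM = 4 h 20 min
Wed: 10:00 AM–8:26 PM = 10 h 26 min; less 45 min break → 9 h 41 min
Thu: 9:37 AM–5:07 PM = 7 h 30 min; less 30 min break → 7 h 0 min
Fri: 11:29 AM–5:45 PM = 6 h 16 min
Sat: 9:37 AM–7:26 PM = 9 h 49 min; less 20 min break → 9 h 29 min
Total: 11 h 16 min + 4 h 20 min + 9 h 41 min + 7 h 0 min + 6 h 16 min + 9 h 29 min = 48 h 2 min.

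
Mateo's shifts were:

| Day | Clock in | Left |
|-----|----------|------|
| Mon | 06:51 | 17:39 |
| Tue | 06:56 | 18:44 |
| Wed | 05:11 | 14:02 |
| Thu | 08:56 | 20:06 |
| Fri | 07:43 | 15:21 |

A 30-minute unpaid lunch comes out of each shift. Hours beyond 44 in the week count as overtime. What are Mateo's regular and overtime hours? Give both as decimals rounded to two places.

Regular 44.00 hours, overtime 3.75 hours

Mon: 06:51–17:39 = 10 h 48 min; less 30 min break → 10 h 18 min
Tue: 06:56–18:44 = 11 h 48 min; less 30 min break → 11 h 18 min
Wed: 05:11–14:02 = 8 h 51 min; less 30 min break → 8 h 21 min
Thu: 08:56–20:06 = 11 h 10 min; less 30 min break → 10 h 40 min
Fri: 07:43–15:21 = 7 h 38 min; less 30 min break → 7 h 8 min
Total worked: 47 h 45 min = 47.75 h.
Threshold 44 h → overtime 3 h 45 min, regular 44 h 0 min.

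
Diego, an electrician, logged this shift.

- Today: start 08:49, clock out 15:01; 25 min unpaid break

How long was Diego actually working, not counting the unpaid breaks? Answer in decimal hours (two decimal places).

5.78 hours

Today: 08:49–15:01 = 6 h 12 min; less 25 min break → 5 h 47 min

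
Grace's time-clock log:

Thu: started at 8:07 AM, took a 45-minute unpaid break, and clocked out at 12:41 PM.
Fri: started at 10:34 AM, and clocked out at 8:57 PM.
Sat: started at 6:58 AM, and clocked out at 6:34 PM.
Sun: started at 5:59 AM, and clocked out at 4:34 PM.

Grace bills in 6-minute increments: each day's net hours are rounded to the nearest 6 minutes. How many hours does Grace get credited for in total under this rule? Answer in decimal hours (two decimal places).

36.40 hours

Thu: 8:07 AM–12:41 PM = 4 h 34 min − 45 min = 3 h 49 min → rounds to 3 h 48 min
Fri: 10:34 AM–8:57 PM = 10 h 23 min → rounds to 10 h 24 min
Sat: 6:58 AM–6:34 PM = 11 h 36 min → rounds to 11 h 36 min
Sun: 5:59 AM–4:34 PM = 10 h 35 min → rounds to 10 h 36 min
Total credited: 36 h 24 min.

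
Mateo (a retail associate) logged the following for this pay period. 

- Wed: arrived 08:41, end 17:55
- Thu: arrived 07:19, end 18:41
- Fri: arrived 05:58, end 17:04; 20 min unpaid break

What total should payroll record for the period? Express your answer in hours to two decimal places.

31.37 hours

Wed: 08:41–17:55 = 9 h 14 min
Thu: 07:19–18:41 = 11 h 22 min
Fri: 05:58–17:04 = 11 h 6 min; less 20 min break → 10 h 46 min
Total: 9 h 14 min + 11 h 22 min + 10 h 46 min = 31 h 22 min.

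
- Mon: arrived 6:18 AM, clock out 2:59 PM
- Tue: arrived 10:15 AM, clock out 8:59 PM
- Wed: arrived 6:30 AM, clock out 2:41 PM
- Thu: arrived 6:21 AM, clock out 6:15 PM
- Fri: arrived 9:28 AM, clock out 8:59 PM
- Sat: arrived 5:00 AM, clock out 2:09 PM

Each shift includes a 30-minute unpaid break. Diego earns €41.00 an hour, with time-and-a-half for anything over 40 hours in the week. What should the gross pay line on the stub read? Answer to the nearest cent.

Mon: 6:18 AM–2:59 PM = 8 h 41 min; less 30 min break → 8 h 11 min
Tue: 10:15 AM–8:59 PM = 10 h 44 min; less 30 min break → 10 h 14 min
Wed: 6:30 AM–2:41 PM = 8 h 11 min; less 30 min break → 7 h 41 min
Thu: 6:21 AM–6:15 PM = 11 h 54 min; less 30 min break → 11 h 24 min
Fri: 9:28 AM–8:59 PM = 11 h 31 min; less 30 min break → 11 h 1 min
Sat: 5:00 AM–2:09 PM = 9 h 9 min; less 30 min break → 8 h 39 min
Total worked: 57 h 10 min = 3430 min.
Regular 40 h 0 min = 2400 min at €41.00/h; overtime 17 h 10 min = 1030 min at €61.50/h.
Pay = (2400 × €41.00 + 1030 × €61.50) ÷ 60 = €2695.75.

€2695.75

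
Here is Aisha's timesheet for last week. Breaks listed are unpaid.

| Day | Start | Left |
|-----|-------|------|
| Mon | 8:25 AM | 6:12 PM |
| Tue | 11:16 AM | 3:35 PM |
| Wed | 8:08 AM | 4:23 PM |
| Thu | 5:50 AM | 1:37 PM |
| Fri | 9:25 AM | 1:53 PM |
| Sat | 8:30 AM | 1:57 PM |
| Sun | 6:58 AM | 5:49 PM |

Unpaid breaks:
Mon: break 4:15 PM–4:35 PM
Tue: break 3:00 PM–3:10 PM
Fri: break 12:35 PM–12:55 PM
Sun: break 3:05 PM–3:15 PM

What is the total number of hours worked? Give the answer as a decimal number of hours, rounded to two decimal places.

49.90 hours

Mon: 8:25 AM–6:12 PM = 9 h 47 min; less 20 min break → 9 h 27 min
Tue: 11:16 AM–3:35 PM = 4 h 19 min; less 10 min break → 4 h 9 min
Wed: 8:08 AM–4:23 PM = 8 h 15 min
Thu: 5:50 AM–1:37 PM = 7 h 47 min
Fri: 9:25 AM–1:53 PM = 4 h 28 min; less 20 min break → 4 h 8 min
Sat: 8:30 AM–1:57 PM = 5 h 27 min
Sun: 6:58 AM–5:49 PM = 10 h 51 min; less 10 min break → 10 h 41 min
Total: 9 h 27 min + 4 h 9 min + 8 h 15 min + 7 h 47 min + 4 h 8 min + 5 h 27 min + 10 h 41 min = 49 h 54 min.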